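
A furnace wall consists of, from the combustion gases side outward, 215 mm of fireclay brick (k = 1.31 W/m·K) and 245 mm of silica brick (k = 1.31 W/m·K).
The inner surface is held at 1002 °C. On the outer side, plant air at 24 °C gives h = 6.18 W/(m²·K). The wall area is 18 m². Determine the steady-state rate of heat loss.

Q ≈ 34300 W

Series thermal resistances:
R_fireclay brick = L/(kA) = 0.215/(1.31×18) = 0.009118 K/W
R_silica brick = L/(kA) = 0.245/(1.31×18) = 0.01039 K/W
R_outer film = 1/(h_o·A) = 1/(6.18×18) = 0.00899 K/W
R_total = 0.0285 K/W
Q = ΔT / R_total = 978 / 0.0285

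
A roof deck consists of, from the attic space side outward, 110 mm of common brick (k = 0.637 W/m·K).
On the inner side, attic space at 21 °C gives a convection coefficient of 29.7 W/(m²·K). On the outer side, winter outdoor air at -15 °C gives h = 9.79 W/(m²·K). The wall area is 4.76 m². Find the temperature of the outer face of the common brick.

Using the resistance-network approach (series):
R_inner film = 1/(h_i·A) = 1/(29.7×4.76) = 0.007074 K/W
R_common brick = L/(kA) = 0.11/(0.637×4.76) = 0.03628 K/W
R_outer film = 1/(h_o·A) = 1/(9.79×4.76) = 0.02146 K/W
R_total = 0.06481 K/W;  Q = ΔT/R_total = 36/0.06481 = 555.5 W
T_interface = T_inner − Q·ΣR(inner→interface) = 21 − 555×0.04335

T ≈ -3.08 °C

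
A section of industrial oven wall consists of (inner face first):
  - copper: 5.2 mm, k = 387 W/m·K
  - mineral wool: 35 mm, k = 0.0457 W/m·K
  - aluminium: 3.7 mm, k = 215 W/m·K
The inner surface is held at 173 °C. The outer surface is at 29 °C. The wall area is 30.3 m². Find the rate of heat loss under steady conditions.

Model the wall as resistances in series:
R_copper = L/(kA) = 0.0052/(387×30.3) = 4.435×10^-7 K/W
R_mineral wool = L/(kA) = 0.035/(0.0457×30.3) = 0.02528 K/W
R_aluminium = L/(kA) = 0.0037/(215×30.3) = 5.68×10^-7 K/W
R_total = 0.02528 K/W
Q = ΔT / R_total = 144 / 0.02528

Q ≈ 5700 W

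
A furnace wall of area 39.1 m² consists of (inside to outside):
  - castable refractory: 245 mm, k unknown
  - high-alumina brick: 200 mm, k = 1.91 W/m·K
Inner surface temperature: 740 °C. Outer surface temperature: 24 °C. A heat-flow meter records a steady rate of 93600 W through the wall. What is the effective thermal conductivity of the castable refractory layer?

Treating each layer as a thermal resistance in series:
R_high-alumina brick = L/(kA) = 0.2/(1.91×39.1) = 0.002678 K/W
Sum of known resistances R_other = 0.002678 K/W
Total R = ΔT/Q = 716/93600 = 0.00765 K/W
R_castable refractory = R_total − R_other = 0.004972 K/W
k = L/(R·A) = 0.245/(0.004972×39.1)

k ≈ 1.26 W/(m·K)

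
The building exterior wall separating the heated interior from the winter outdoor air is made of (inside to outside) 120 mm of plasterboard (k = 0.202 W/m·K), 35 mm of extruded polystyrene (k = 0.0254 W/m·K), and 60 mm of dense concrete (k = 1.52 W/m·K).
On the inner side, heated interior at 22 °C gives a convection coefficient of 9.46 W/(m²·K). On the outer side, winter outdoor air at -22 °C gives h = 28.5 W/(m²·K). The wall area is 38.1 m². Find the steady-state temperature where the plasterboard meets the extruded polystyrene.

T ≈ 7.69 °C

Using the resistance-network approach (series):
R_inner film = 1/(h_i·A) = 1/(9.46×38.1) = 0.002774 K/W
R_plasterboard = L/(kA) = 0.12/(0.202×38.1) = 0.01559 K/W
R_extruded polystyrene = L/(kA) = 0.035/(0.0254×38.1) = 0.03617 K/W
R_dense concrete = L/(kA) = 0.06/(1.52×38.1) = 0.001036 K/W
R_outer film = 1/(h_o·A) = 1/(28.5×38.1) = 9.209×10^-4 K/W
R_total = 0.05649 K/W;  Q = ΔT/R_total = 44/0.05649 = 778.9 W
T_interface = T_inner − Q·ΣR(inner→interface) = 22 − 779×0.01837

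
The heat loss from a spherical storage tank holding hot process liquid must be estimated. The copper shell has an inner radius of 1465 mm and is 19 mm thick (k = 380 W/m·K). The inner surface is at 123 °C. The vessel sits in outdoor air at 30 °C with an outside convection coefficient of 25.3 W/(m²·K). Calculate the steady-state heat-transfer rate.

Q ≈ 65000 W

Spherical conduction: R = (1/r_in − 1/r_out)/(4πk) per layer; series-sum.
R_copper shell = (1/1.465 − 1/1.484)/(4π×380) = 1.83×10^-6 K/W
R_outer film = 1/(h·4πr_o²) = 1/(25.3×4π×1.484²) = 0.001428 K/W
R_total = 0.00143 K/W
Q = ΔT/R_total = 93/0.00143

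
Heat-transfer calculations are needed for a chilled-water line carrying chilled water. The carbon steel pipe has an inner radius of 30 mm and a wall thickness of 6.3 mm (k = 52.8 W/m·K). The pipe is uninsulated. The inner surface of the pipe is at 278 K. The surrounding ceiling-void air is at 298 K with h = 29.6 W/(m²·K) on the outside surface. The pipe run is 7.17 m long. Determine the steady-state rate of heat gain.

Radial resistances (cylindrical: R_cond = ln(r_o/r_i)/(2πkL), R_conv = 1/(h·2πrL)):
R_carbon steel pipe wall = ln(36.3/30)/(2π×52.8×7.17) = 8.014×10^-5 K/W
R_outer film = 1/(h_o·2πr_oL) = 1/(29.6×2π×0.0363×7.17) = 0.02066 K/W
R_total = 0.02074 K/W
Q = ΔT/R_total = 20/0.02074

Q ≈ 964 W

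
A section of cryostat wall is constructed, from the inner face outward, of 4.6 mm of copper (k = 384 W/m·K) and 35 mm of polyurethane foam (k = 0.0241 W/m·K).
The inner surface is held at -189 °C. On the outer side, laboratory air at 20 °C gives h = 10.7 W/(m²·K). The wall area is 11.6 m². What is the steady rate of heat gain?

Q ≈ 1570 W

Model the wall as resistances in series:
R_copper = L/(kA) = 0.0046/(384×11.6) = 1.033×10^-6 K/W
R_polyurethane foam = L/(kA) = 0.035/(0.0241×11.6) = 0.1252 K/W
R_outer film = 1/(h_o·A) = 1/(10.7×11.6) = 0.008057 K/W
R_total = 0.1333 K/W
Q = ΔT / R_total = 209 / 0.1333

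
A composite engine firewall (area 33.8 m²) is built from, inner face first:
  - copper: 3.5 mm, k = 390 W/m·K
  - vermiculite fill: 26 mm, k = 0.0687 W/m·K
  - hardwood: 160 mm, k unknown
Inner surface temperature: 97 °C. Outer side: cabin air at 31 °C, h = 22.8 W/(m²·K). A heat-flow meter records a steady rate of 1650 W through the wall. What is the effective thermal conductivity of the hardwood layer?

k ≈ 0.172 W/(m·K)

Series thermal resistances:
R_copper = L/(kA) = 0.0035/(390×33.8) = 2.655×10^-7 K/W
R_vermiculite fill = L/(kA) = 0.026/(0.0687×33.8) = 0.0112 K/W
R_outer film = 1/(h_o·A) = 1/(22.8×33.8) = 0.001298 K/W
Sum of known resistances R_other = 0.01249 K/W
Total R = ΔT/Q = 66/1650 = 0.04 K/W
R_hardwood = R_total − R_other = 0.02751 K/W
k = L/(R·A) = 0.16/(0.02751×33.8)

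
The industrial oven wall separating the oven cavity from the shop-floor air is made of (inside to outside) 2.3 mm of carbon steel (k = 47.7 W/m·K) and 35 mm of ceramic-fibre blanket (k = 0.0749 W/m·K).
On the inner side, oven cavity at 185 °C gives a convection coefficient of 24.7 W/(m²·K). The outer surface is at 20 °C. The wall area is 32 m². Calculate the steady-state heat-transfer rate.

Using the resistance-network approach (series):
R_inner film = 1/(h_i·A) = 1/(24.7×32) = 0.001265 K/W
R_carbon steel = L/(kA) = 0.0023/(47.7×32) = 1.507×10^-6 K/W
R_ceramic-fibre blanket = L/(kA) = 0.035/(0.0749×32) = 0.0146 K/W
R_total = 0.01587 K/W
Q = ΔT / R_total = 165 / 0.01587

Q ≈ 10400 W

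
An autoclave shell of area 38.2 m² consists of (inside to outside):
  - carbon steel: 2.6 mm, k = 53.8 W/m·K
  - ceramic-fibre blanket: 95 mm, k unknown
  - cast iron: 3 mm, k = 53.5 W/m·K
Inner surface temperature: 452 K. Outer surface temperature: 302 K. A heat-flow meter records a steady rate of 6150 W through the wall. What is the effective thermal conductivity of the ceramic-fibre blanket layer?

Model the wall as resistances in series:
R_carbon steel = L/(kA) = 0.0026/(53.8×38.2) = 1.265×10^-6 K/W
R_cast iron = L/(kA) = 0.003/(53.5×38.2) = 1.468×10^-6 K/W
Sum of known resistances R_other = 2.733×10^-6 K/W
Total R = ΔT/Q = 150/6150 = 0.02439 K/W
R_ceramic-fibre blanket = R_total − R_other = 0.02439 K/W
k = L/(R·A) = 0.095/(0.02439×38.2)

k ≈ 0.102 W/(m·K)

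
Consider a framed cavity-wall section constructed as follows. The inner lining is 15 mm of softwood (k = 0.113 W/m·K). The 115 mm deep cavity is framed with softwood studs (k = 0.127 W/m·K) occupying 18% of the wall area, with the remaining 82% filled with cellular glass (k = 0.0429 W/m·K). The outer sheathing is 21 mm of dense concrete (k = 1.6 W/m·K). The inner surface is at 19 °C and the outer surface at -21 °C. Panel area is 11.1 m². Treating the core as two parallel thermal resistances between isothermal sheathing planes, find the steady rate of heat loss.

Q ≈ 209 W

Sheathing layers in series; stud and cavity paths in parallel between them.
R_inner = 0.015/(0.113×11.1) = 0.01196 K/W
R_stud  = 0.115/(0.127×0.18×11.1) = 0.4532 K/W
R_cav   = 0.115/(0.0429×0.82×11.1) = 0.2945 K/W
1/R_core = 1/R_stud + 1/R_cav → R_core = 0.1785 K/W
R_outer = 0.021/(1.6×11.1) = 0.001182 K/W
R_total = 0.1917 K/W
Q = ΔT/R_total = 40/0.1917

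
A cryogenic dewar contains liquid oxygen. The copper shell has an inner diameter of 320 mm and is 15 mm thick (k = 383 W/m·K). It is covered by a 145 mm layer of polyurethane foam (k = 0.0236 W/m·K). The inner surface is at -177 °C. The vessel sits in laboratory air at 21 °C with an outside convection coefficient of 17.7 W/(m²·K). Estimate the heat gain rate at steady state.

Q ≈ 22.6 W

For a spherical shell R = (1/r₁ − 1/r₂)/(4πk); film R = 1/(h·4πr²). In series:
R_copper shell = (1/0.16 − 1/0.175)/(4π×383) = 1.113×10^-4 K/W
R_polyurethane foam = (1/0.175 − 1/0.32)/(4π×0.0236) = 8.731 K/W
R_outer film = 1/(h·4πr_o²) = 1/(17.7×4π×0.32²) = 0.04391 K/W
R_total = 8.775 K/W
Q = ΔT/R_total = 198/8.775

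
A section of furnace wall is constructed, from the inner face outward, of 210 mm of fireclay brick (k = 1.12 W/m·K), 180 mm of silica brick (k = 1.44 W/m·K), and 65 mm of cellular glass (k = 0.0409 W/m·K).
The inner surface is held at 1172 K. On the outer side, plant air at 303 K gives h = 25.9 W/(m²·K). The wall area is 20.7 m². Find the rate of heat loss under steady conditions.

Q ≈ 9270 W

Series thermal resistances:
R_fireclay brick = L/(kA) = 0.21/(1.12×20.7) = 0.009058 K/W
R_silica brick = L/(kA) = 0.18/(1.44×20.7) = 0.006039 K/W
R_cellular glass = L/(kA) = 0.065/(0.0409×20.7) = 0.07677 K/W
R_outer film = 1/(h_o·A) = 1/(25.9×20.7) = 0.001865 K/W
R_total = 0.09374 K/W
Q = ΔT / R_total = 869 / 0.09374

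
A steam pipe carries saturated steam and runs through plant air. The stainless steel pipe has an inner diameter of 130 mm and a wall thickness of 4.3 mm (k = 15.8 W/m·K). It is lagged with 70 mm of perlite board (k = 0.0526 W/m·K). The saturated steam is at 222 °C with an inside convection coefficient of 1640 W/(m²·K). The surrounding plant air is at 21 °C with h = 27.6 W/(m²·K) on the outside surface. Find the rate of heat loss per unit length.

Per-layer cylindrical resistances, series-summed:
R_inner film = 1/(h_i·2πr₁L) = 1/(1640×2π×0.065×1) = 0.001493 K/W
R_stainless steel pipe wall = ln(69.3/65)/(2π×15.8×1) = 6.453×10^-4 K/W
R_perlite board = ln(139.3/69.3)/(2π×0.0526×1) = 2.113 K/W
R_outer film = 1/(h_o·2πr_oL) = 1/(27.6×2π×0.1393×1) = 0.0414 K/W
R_total = 2.156 K/W
Q = ΔT/R_total = 201/2.156

q′ ≈ 93.2 W/m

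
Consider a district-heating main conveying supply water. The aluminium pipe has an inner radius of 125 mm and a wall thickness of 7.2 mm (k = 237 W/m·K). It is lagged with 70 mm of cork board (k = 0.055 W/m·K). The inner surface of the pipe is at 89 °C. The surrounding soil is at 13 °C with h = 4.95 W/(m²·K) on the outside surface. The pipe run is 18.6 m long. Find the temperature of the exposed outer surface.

Per-layer cylindrical resistances, series-summed:
R_aluminium pipe wall = ln(132.2/125)/(2π×237×18.6) = 2.022×10^-6 K/W
R_cork board = ln(202.2/132.2)/(2π×0.055×18.6) = 0.06611 K/W
R_outer film = 1/(h_o·2πr_oL) = 1/(4.95×2π×0.2022×18.6) = 0.008549 K/W
R_total = 0.07466 K/W
Q = ΔT/R_total = 76/0.07466
Q = 1020 W
T_interface = T_inner − Q·ΣR(inner→interface) = 89 − 1020×0.06611

T ≈ 21.7 °C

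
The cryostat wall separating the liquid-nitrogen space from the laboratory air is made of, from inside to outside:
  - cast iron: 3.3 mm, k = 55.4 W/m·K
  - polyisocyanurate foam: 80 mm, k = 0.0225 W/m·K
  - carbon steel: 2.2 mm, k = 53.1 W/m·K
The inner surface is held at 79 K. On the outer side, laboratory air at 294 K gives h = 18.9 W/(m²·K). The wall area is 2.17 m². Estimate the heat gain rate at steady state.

Using the resistance-network approach (series):
R_cast iron = L/(kA) = 0.0033/(55.4×2.17) = 2.745×10^-5 K/W
R_polyisocyanurate foam = L/(kA) = 0.08/(0.0225×2.17) = 1.639 K/W
R_carbon steel = L/(kA) = 0.0022/(53.1×2.17) = 1.909×10^-5 K/W
R_outer film = 1/(h_o·A) = 1/(18.9×2.17) = 0.02438 K/W
R_total = 1.663 K/W
Q = ΔT / R_total = 215 / 1.663

Q ≈ 129 W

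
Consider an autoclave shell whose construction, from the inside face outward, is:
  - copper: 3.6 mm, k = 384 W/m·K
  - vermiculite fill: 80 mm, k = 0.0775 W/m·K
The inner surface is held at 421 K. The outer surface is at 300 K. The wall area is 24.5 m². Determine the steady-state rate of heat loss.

Q ≈ 2870 W

Treating each layer as a thermal resistance in series:
R_copper = L/(kA) = 0.0036/(384×24.5) = 3.827×10^-7 K/W
R_vermiculite fill = L/(kA) = 0.08/(0.0775×24.5) = 0.04213 K/W
R_total = 0.04213 K/W
Q = ΔT / R_total = 121 / 0.04213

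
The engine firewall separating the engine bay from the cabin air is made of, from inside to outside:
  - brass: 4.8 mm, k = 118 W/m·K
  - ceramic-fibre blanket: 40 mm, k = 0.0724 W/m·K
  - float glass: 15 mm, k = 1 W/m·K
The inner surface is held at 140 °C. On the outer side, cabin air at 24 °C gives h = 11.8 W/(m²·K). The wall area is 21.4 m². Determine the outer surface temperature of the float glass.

Using the resistance-network approach (series):
R_brass = L/(kA) = 0.0048/(118×21.4) = 1.901×10^-6 K/W
R_ceramic-fibre blanket = L/(kA) = 0.04/(0.0724×21.4) = 0.02582 K/W
R_float glass = L/(kA) = 0.015/(1×21.4) = 7.009×10^-4 K/W
R_outer film = 1/(h_o·A) = 1/(11.8×21.4) = 0.00396 K/W
R_total = 0.03048 K/W;  Q = ΔT/R_total = 116/0.03048 = 3806 W
T_interface = T_inner − Q·ΣR(inner→interface) = 140 − 3810×0.02652

T ≈ 39.1 °C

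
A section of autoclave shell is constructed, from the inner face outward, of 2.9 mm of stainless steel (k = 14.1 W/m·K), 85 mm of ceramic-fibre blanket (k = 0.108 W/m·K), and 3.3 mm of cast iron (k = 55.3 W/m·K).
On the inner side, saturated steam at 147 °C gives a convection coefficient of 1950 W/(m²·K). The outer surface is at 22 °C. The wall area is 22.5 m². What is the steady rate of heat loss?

Treating each layer as a thermal resistance in series:
R_inner film = 1/(h_i·A) = 1/(1950×22.5) = 2.279×10^-5 K/W
R_stainless steel = L/(kA) = 0.0029/(14.1×22.5) = 9.141×10^-6 K/W
R_ceramic-fibre blanket = L/(kA) = 0.085/(0.108×22.5) = 0.03498 K/W
R_cast iron = L/(kA) = 0.0033/(55.3×22.5) = 2.652×10^-6 K/W
R_total = 0.03501 K/W
Q = ΔT / R_total = 125 / 0.03501

Q ≈ 3570 W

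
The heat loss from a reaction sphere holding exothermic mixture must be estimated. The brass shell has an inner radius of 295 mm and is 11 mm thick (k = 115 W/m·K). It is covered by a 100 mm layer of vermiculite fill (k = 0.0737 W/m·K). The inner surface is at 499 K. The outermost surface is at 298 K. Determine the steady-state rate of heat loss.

Spherical conduction: R = (1/r_in − 1/r_out)/(4πk) per layer; series-sum.
R_brass shell = (1/0.295 − 1/0.306)/(4π×115) = 8.432×10^-5 K/W
R_vermiculite fill = (1/0.306 − 1/0.406)/(4π×0.0737) = 0.8691 K/W
R_total = 0.8692 K/W
Q = ΔT/R_total = 201/0.8692

Q ≈ 231 W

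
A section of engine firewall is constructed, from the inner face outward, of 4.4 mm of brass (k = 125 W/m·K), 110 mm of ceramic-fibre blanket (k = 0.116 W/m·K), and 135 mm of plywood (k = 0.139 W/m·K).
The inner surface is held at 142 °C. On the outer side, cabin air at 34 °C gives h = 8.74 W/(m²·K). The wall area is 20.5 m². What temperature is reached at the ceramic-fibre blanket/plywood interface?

Using the resistance-network approach (series):
R_brass = L/(kA) = 0.0044/(125×20.5) = 1.717×10^-6 K/W
R_ceramic-fibre blanket = L/(kA) = 0.11/(0.116×20.5) = 0.04626 K/W
R_plywood = L/(kA) = 0.135/(0.139×20.5) = 0.04738 K/W
R_outer film = 1/(h_o·A) = 1/(8.74×20.5) = 0.005581 K/W
R_total = 0.09922 K/W;  Q = ΔT/R_total = 108/0.09922 = 1089 W
T_interface = T_inner − Q·ΣR(inner→interface) = 142 − 1090×0.04626

T ≈ 91.6 °C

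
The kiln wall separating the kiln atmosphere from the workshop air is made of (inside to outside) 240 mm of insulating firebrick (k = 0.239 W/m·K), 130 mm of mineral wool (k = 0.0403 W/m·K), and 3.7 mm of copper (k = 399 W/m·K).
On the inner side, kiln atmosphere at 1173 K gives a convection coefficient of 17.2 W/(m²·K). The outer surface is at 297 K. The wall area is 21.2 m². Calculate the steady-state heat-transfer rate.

Thermal resistances in series:
R_inner film = 1/(h_i·A) = 1/(17.2×21.2) = 0.002742 K/W
R_insulating firebrick = L/(kA) = 0.24/(0.239×21.2) = 0.04737 K/W
R_mineral wool = L/(kA) = 0.13/(0.0403×21.2) = 0.1522 K/W
R_copper = L/(kA) = 0.0037/(399×21.2) = 4.374×10^-7 K/W
R_total = 0.2023 K/W
Q = ΔT / R_total = 876 / 0.2023

Q ≈ 4330 W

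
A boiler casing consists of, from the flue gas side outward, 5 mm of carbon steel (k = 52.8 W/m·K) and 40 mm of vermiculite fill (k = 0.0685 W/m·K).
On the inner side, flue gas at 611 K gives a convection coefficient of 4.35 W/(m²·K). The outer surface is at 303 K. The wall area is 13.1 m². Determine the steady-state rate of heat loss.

Q ≈ 4960 W

Using the resistance-network approach (series):
R_inner film = 1/(h_i·A) = 1/(4.35×13.1) = 0.01755 K/W
R_carbon steel = L/(kA) = 0.005/(52.8×13.1) = 7.229×10^-6 K/W
R_vermiculite fill = L/(kA) = 0.04/(0.0685×13.1) = 0.04458 K/W
R_total = 0.06213 K/W
Q = ΔT / R_total = 308 / 0.06213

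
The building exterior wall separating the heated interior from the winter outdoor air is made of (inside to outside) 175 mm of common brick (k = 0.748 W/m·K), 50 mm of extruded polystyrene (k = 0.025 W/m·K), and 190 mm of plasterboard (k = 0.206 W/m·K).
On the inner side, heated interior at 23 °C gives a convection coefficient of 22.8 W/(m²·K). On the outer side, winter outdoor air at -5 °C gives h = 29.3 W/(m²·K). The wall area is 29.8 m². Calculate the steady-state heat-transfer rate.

Q ≈ 258 W

Thermal resistances in series:
R_inner film = 1/(h_i·A) = 1/(22.8×29.8) = 0.001472 K/W
R_common brick = L/(kA) = 0.175/(0.748×29.8) = 0.007851 K/W
R_extruded polystyrene = L/(kA) = 0.05/(0.025×29.8) = 0.06711 K/W
R_plasterboard = L/(kA) = 0.19/(0.206×29.8) = 0.03095 K/W
R_outer film = 1/(h_o·A) = 1/(29.3×29.8) = 0.001145 K/W
R_total = 0.1085 K/W
Q = ΔT / R_total = 28 / 0.1085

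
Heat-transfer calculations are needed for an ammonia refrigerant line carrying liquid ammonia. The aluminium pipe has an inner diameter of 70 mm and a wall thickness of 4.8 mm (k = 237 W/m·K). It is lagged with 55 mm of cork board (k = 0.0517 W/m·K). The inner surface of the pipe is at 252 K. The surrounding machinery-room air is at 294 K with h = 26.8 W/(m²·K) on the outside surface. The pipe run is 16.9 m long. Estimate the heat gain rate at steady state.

Q ≈ 260 W

For a radial system each layer contributes R = ln(r_out/r_in)/(2πkL); films add R = 1/(hA).
R_aluminium pipe wall = ln(39.8/35)/(2π×237×16.9) = 5.107×10^-6 K/W
R_cork board = ln(94.8/39.8)/(2π×0.0517×16.9) = 0.1581 K/W
R_outer film = 1/(h_o·2πr_oL) = 1/(26.8×2π×0.0948×16.9) = 0.003707 K/W
R_total = 0.1618 K/W
Q = ΔT/R_total = 42/0.1618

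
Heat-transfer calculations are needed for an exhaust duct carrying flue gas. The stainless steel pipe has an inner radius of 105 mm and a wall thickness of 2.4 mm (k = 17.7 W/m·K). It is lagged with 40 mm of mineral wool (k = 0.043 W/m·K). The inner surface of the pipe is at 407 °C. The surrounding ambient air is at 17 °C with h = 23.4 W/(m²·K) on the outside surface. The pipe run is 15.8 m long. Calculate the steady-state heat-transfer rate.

Q ≈ 5060 W

Cylindrical conduction, so R = ln(r₂/r₁)/(2πkL) per layer, in series:
R_stainless steel pipe wall = ln(107.4/105)/(2π×17.7×15.8) = 1.286×10^-5 K/W
R_mineral wool = ln(147.4/107.4)/(2π×0.043×15.8) = 0.07416 K/W
R_outer film = 1/(h_o·2πr_oL) = 1/(23.4×2π×0.1474×15.8) = 0.00292 K/W
R_total = 0.0771 K/W
Q = ΔT/R_total = 390/0.0771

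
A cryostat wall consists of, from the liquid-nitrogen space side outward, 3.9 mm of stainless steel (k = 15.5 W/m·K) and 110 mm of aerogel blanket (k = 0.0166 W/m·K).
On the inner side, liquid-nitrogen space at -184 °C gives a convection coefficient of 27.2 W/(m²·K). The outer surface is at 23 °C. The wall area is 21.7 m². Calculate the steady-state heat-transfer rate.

Q ≈ 674 W

Series thermal resistances:
R_inner film = 1/(h_i·A) = 1/(27.2×21.7) = 0.001694 K/W
R_stainless steel = L/(kA) = 0.0039/(15.5×21.7) = 1.16×10^-5 K/W
R_aerogel blanket = L/(kA) = 0.11/(0.0166×21.7) = 0.3054 K/W
R_total = 0.3071 K/W
Q = ΔT / R_total = 207 / 0.3071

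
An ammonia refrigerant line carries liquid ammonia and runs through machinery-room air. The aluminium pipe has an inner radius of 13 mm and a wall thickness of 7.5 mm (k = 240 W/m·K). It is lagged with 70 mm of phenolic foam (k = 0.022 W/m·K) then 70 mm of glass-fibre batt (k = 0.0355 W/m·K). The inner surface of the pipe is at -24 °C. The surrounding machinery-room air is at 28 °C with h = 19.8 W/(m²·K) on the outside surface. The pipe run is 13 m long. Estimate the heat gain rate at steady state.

Radial resistances (cylindrical: R_cond = ln(r_o/r_i)/(2πkL), R_conv = 1/(h·2πrL)):
R_aluminium pipe wall = ln(20.5/13)/(2π×240×13) = 2.323×10^-5 K/W
R_phenolic foam = ln(90.5/20.5)/(2π×0.022×13) = 0.8263 K/W
R_glass-fibre batt = ln(160.5/90.5)/(2π×0.0355×13) = 0.1976 K/W
R_outer film = 1/(h_o·2πr_oL) = 1/(19.8×2π×0.1605×13) = 0.003852 K/W
R_total = 1.028 K/W
Q = ΔT/R_total = 52/1.028

Q ≈ 50.6 W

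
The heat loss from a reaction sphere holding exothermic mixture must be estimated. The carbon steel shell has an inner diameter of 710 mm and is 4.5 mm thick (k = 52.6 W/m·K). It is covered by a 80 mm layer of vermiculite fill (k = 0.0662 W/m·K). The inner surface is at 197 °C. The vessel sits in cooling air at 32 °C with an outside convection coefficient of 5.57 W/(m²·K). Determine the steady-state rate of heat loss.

Q ≈ 242 W

Spherical conduction: R = (1/r_in − 1/r_out)/(4πk) per layer; series-sum.
R_carbon steel shell = (1/0.355 − 1/0.3595)/(4π×52.6) = 5.334×10^-5 K/W
R_vermiculite fill = (1/0.3595 − 1/0.4395)/(4π×0.0662) = 0.6086 K/W
R_outer film = 1/(h·4πr_o²) = 1/(5.57×4π×0.4395²) = 0.07396 K/W
R_total = 0.6827 K/W
Q = ΔT/R_total = 165/0.6827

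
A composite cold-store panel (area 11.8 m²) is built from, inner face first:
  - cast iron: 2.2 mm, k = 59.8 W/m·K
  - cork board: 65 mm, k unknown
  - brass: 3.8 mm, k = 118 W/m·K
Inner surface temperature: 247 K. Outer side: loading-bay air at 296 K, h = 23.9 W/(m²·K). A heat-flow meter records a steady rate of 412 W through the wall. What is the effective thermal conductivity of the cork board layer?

k ≈ 0.0477 W/(m·K)

Thermal resistances in series:
R_cast iron = L/(kA) = 0.0022/(59.8×11.8) = 3.118×10^-6 K/W
R_brass = L/(kA) = 0.0038/(118×11.8) = 2.729×10^-6 K/W
R_outer film = 1/(h_o·A) = 1/(23.9×11.8) = 0.003546 K/W
Sum of known resistances R_other = 0.003552 K/W
Total R = ΔT/Q = 49/412 = 0.1189 K/W
R_cork board = R_total − R_other = 0.1154 K/W
k = L/(R·A) = 0.065/(0.1154×11.8)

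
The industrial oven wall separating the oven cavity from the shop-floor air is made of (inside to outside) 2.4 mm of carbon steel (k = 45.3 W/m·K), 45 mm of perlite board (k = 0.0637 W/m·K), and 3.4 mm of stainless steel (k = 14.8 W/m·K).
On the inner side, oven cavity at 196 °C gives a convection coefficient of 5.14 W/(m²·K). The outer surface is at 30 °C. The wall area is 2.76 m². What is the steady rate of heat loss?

Using the resistance-network approach (series):
R_inner film = 1/(h_i·A) = 1/(5.14×2.76) = 0.07049 K/W
R_carbon steel = L/(kA) = 0.0024/(45.3×2.76) = 1.92×10^-5 K/W
R_perlite board = L/(kA) = 0.045/(0.0637×2.76) = 0.256 K/W
R_stainless steel = L/(kA) = 0.0034/(14.8×2.76) = 8.324×10^-5 K/W
R_total = 0.3265 K/W
Q = ΔT / R_total = 166 / 0.3265

Q ≈ 508 W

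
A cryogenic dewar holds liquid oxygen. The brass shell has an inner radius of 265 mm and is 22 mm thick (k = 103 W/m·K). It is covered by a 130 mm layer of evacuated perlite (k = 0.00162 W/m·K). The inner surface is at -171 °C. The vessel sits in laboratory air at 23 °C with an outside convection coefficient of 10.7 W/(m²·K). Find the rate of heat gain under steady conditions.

Q ≈ 3.63 W

Each spherical layer contributes R = (1/r_i − 1/r_o)/(4πk):
R_brass shell = (1/0.265 − 1/0.287)/(4π×103) = 2.235×10^-4 K/W
R_evacuated perlite = (1/0.287 − 1/0.417)/(4π×0.00162) = 53.36 K/W
R_outer film = 1/(h·4πr_o²) = 1/(10.7×4π×0.417²) = 0.04277 K/W
R_total = 53.4 K/W
Q = ΔT/R_total = 194/53.4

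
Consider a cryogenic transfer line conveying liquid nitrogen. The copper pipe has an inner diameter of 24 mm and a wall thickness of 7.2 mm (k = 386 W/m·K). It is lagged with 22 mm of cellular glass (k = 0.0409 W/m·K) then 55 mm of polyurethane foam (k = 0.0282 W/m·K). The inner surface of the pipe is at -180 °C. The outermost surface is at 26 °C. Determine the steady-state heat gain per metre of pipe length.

Treating each annulus and film as a series resistance:
R_copper pipe wall = ln(19.2/12)/(2π×386×1) = 1.938×10^-4 K/W
R_cellular glass = ln(41.2/19.2)/(2π×0.0409×1) = 2.971 K/W
R_polyurethane foam = ln(96.2/41.2)/(2π×0.0282×1) = 4.786 K/W
R_total = 7.757 K/W
Q = ΔT/R_total = 206/7.757

q′ ≈ 26.6 W/m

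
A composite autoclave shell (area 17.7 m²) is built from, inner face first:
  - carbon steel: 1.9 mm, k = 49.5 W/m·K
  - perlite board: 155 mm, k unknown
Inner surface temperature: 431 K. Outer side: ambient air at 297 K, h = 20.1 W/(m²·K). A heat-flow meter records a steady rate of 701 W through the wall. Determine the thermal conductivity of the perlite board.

k ≈ 0.0465 W/(m·K)

Series thermal resistances:
R_carbon steel = L/(kA) = 0.0019/(49.5×17.7) = 2.169×10^-6 K/W
R_outer film = 1/(h_o·A) = 1/(20.1×17.7) = 0.002811 K/W
Sum of known resistances R_other = 0.002813 K/W
Total R = ΔT/Q = 134/701 = 0.1912 K/W
R_perlite board = R_total − R_other = 0.1883 K/W
k = L/(R·A) = 0.155/(0.1883×17.7)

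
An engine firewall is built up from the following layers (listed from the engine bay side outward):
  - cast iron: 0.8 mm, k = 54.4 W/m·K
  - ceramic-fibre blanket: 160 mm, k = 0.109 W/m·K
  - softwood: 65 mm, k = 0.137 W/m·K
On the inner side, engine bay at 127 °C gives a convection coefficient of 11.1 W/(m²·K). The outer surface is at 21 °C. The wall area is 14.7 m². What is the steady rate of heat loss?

Series thermal resistances:
R_inner film = 1/(h_i·A) = 1/(11.1×14.7) = 0.006129 K/W
R_cast iron = L/(kA) = 0.0008/(54.4×14.7) = 1×10^-6 K/W
R_ceramic-fibre blanket = L/(kA) = 0.16/(0.109×14.7) = 0.09986 K/W
R_softwood = L/(kA) = 0.065/(0.137×14.7) = 0.03228 K/W
R_total = 0.1383 K/W
Q = ΔT / R_total = 106 / 0.1383

Q ≈ 767 W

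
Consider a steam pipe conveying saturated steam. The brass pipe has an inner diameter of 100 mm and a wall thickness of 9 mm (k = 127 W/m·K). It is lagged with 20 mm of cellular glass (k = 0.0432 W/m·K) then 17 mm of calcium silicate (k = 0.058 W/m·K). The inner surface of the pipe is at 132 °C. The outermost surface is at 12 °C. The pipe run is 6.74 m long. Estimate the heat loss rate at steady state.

Radial resistances (cylindrical: R_cond = ln(r_o/r_i)/(2πkL), R_conv = 1/(h·2πrL)):
R_brass pipe wall = ln(59/50)/(2π×127×6.74) = 3.077×10^-5 K/W
R_cellular glass = ln(79/59)/(2π×0.0432×6.74) = 0.1596 K/W
R_calcium silicate = ln(96/79)/(2π×0.058×6.74) = 0.07935 K/W
R_total = 0.2389 K/W
Q = ΔT/R_total = 120/0.2389

Q ≈ 502 W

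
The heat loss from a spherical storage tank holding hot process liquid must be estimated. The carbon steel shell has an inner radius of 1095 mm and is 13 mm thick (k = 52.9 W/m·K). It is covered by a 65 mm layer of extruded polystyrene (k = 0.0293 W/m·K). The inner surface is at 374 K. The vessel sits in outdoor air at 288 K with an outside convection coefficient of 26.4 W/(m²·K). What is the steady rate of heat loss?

Each spherical layer contributes R = (1/r_i − 1/r_o)/(4πk):
R_carbon steel shell = (1/1.095 − 1/1.108)/(4π×52.9) = 1.612×10^-5 K/W
R_extruded polystyrene = (1/1.108 − 1/1.173)/(4π×0.0293) = 0.1358 K/W
R_outer film = 1/(h·4πr_o²) = 1/(26.4×4π×1.173²) = 0.002191 K/W
R_total = 0.138 K/W
Q = ΔT/R_total = 86/0.138

Q ≈ 623 W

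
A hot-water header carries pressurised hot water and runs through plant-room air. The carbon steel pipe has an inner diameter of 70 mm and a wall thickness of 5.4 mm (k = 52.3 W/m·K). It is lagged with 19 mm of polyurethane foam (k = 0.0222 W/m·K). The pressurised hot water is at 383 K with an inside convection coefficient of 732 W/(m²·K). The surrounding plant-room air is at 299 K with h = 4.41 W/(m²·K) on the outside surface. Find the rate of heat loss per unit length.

Cylindrical conduction, so R = ln(r₂/r₁)/(2πkL) per layer, in series:
R_inner film = 1/(h_i·2πr₁L) = 1/(732×2π×0.035×1) = 0.006212 K/W
R_carbon steel pipe wall = ln(40.4/35)/(2π×52.3×1) = 4.366×10^-4 K/W
R_polyurethane foam = ln(59.4/40.4)/(2π×0.0222×1) = 2.763 K/W
R_outer film = 1/(h_o·2πr_oL) = 1/(4.41×2π×0.0594×1) = 0.6076 K/W
R_total = 3.378 K/W
Q = ΔT/R_total = 84/3.378

q′ ≈ 24.9 W/m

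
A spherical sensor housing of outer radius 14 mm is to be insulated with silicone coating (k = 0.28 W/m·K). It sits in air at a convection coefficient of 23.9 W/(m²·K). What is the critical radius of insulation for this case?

r_cr ≈ 23.4 mm

For a sphere r_cr = 2k/h = 2×0.28/23.9
r_cr = 23.4 mm; since the bare radius (14 mm) is below r_cr, adding a thin layer of insulation will *increase* heat loss.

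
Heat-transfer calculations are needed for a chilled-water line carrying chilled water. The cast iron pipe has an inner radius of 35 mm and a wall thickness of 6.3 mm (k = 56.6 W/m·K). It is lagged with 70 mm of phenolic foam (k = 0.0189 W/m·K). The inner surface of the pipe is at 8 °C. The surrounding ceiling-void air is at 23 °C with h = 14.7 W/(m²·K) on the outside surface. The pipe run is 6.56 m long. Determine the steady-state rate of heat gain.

Q ≈ 11.7 W

Treating each annulus and film as a series resistance:
R_cast iron pipe wall = ln(41.3/35)/(2π×56.6×6.56) = 7.095×10^-5 K/W
R_phenolic foam = ln(111.3/41.3)/(2π×0.0189×6.56) = 1.273 K/W
R_outer film = 1/(h_o·2πr_oL) = 1/(14.7×2π×0.1113×6.56) = 0.01483 K/W
R_total = 1.287 K/W
Q = ΔT/R_total = 15/1.287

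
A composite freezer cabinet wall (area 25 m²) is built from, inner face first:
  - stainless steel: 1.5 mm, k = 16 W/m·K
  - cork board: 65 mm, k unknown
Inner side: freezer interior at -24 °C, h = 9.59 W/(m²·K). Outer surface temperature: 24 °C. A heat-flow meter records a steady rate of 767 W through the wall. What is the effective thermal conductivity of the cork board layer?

Thermal resistances in series:
R_inner film = 1/(h_i·A) = 1/(9.59×25) = 0.004171 K/W
R_stainless steel = L/(kA) = 0.0015/(16×25) = 3.75×10^-6 K/W
Sum of known resistances R_other = 0.004175 K/W
Total R = ΔT/Q = 48/767 = 0.06258 K/W
R_cork board = R_total − R_other = 0.05841 K/W
k = L/(R·A) = 0.065/(0.05841×25)

k ≈ 0.0445 W/(m·K)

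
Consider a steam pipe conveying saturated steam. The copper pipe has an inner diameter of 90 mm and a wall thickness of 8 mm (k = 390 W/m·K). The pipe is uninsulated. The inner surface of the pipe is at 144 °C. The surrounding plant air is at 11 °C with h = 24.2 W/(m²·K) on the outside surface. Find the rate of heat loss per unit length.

For a radial system each layer contributes R = ln(r_out/r_in)/(2πkL); films add R = 1/(hA).
R_copper pipe wall = ln(53/45)/(2π×390×1) = 6.678×10^-5 K/W
R_outer film = 1/(h_o·2πr_oL) = 1/(24.2×2π×0.053×1) = 0.1241 K/W
R_total = 0.1242 K/W
Q = ΔT/R_total = 133/0.1242

q′ ≈ 1070 W/m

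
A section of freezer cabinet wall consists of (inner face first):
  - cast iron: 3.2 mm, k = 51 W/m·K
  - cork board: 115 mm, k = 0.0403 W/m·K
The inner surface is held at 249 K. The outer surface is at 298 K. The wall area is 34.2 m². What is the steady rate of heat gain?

Q ≈ 587 W

Model the wall as resistances in series:
R_cast iron = L/(kA) = 0.0032/(51×34.2) = 1.835×10^-6 K/W
R_cork board = L/(kA) = 0.115/(0.0403×34.2) = 0.08344 K/W
R_total = 0.08344 K/W
Q = ΔT / R_total = 49 / 0.08344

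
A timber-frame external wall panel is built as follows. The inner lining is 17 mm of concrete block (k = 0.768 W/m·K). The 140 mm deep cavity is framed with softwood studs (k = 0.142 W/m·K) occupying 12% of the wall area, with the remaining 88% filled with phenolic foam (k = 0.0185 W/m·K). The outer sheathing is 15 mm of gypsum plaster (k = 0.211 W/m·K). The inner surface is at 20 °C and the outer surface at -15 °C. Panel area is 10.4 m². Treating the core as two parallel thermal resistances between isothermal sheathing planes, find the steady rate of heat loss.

Q ≈ 84.8 W

Sheathing layers in series; stud and cavity paths in parallel between them.
R_inner = 0.017/(0.768×10.4) = 0.002128 K/W
R_stud  = 0.14/(0.142×0.12×10.4) = 0.79 K/W
R_cav   = 0.14/(0.0185×0.88×10.4) = 0.8269 K/W
1/R_core = 1/R_stud + 1/R_cav → R_core = 0.404 K/W
R_outer = 0.015/(0.211×10.4) = 0.006836 K/W
R_total = 0.413 K/W
Q = ΔT/R_total = 35/0.413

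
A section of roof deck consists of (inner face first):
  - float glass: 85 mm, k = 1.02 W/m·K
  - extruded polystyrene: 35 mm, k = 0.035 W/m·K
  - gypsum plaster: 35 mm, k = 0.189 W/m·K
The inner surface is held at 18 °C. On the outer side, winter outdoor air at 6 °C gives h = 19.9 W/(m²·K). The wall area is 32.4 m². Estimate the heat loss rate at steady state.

Q ≈ 295 W

Thermal resistances in series:
R_float glass = L/(kA) = 0.085/(1.02×32.4) = 0.002572 K/W
R_extruded polystyrene = L/(kA) = 0.035/(0.035×32.4) = 0.03086 K/W
R_gypsum plaster = L/(kA) = 0.035/(0.189×32.4) = 0.005716 K/W
R_outer film = 1/(h_o·A) = 1/(19.9×32.4) = 0.001551 K/W
R_total = 0.0407 K/W
Q = ΔT / R_total = 12 / 0.0407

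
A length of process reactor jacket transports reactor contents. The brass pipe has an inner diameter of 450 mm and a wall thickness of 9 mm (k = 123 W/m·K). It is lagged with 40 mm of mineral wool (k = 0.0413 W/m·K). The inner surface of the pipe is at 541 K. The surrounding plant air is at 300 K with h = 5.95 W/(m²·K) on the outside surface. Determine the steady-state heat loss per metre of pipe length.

For a radial system each layer contributes R = ln(r_out/r_in)/(2πkL); films add R = 1/(hA).
R_brass pipe wall = ln(234/225)/(2π×123×1) = 5.075×10^-5 K/W
R_mineral wool = ln(274/234)/(2π×0.0413×1) = 0.6081 K/W
R_outer film = 1/(h_o·2πr_oL) = 1/(5.95×2π×0.274×1) = 0.09762 K/W
R_total = 0.7058 K/W
Q = ΔT/R_total = 241/0.7058

q′ ≈ 341 W/m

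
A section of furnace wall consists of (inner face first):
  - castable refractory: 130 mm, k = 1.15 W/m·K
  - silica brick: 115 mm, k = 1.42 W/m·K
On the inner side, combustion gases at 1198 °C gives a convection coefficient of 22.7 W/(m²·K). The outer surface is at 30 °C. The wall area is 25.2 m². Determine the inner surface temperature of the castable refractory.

Treating each layer as a thermal resistance in series:
R_inner film = 1/(h_i·A) = 1/(22.7×25.2) = 0.001748 K/W
R_castable refractory = L/(kA) = 0.13/(1.15×25.2) = 0.004486 K/W
R_silica brick = L/(kA) = 0.115/(1.42×25.2) = 0.003214 K/W
R_total = 0.009448 K/W;  Q = ΔT/R_total = 1168/0.009448 = 123600 W
T_interface = T_inner − Q·ΣR(inner→interface) = 1198 − 124000×0.001748

T ≈ 982 °C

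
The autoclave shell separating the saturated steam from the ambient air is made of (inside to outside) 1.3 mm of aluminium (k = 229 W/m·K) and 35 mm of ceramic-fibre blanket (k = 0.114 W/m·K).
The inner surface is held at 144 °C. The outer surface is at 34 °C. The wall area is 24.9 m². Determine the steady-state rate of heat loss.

Thermal resistances in series:
R_aluminium = L/(kA) = 0.0013/(229×24.9) = 2.28×10^-7 K/W
R_ceramic-fibre blanket = L/(kA) = 0.035/(0.114×24.9) = 0.01233 K/W
R_total = 0.01233 K/W
Q = ΔT / R_total = 110 / 0.01233

Q ≈ 8920 W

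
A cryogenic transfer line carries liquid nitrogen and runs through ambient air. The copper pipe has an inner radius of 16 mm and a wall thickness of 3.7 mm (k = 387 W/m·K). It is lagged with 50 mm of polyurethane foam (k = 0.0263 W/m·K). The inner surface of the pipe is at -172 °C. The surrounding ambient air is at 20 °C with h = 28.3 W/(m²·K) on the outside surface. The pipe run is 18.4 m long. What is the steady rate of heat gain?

Q ≈ 457 W

Cylindrical conduction, so R = ln(r₂/r₁)/(2πkL) per layer, in series:
R_copper pipe wall = ln(19.7/16)/(2π×387×18.4) = 4.65×10^-6 K/W
R_polyurethane foam = ln(69.7/19.7)/(2π×0.0263×18.4) = 0.4156 K/W
R_outer film = 1/(h_o·2πr_oL) = 1/(28.3×2π×0.0697×18.4) = 0.004385 K/W
R_total = 0.42 K/W
Q = ΔT/R_total = 192/0.42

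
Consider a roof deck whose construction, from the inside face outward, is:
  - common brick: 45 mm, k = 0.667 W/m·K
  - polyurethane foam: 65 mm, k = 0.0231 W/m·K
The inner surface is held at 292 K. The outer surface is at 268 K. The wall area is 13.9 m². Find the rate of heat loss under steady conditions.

Q ≈ 116 W

Thermal resistances in series:
R_common brick = L/(kA) = 0.045/(0.667×13.9) = 0.004854 K/W
R_polyurethane foam = L/(kA) = 0.065/(0.0231×13.9) = 0.2024 K/W
R_total = 0.2073 K/W
Q = ΔT / R_total = 24 / 0.2073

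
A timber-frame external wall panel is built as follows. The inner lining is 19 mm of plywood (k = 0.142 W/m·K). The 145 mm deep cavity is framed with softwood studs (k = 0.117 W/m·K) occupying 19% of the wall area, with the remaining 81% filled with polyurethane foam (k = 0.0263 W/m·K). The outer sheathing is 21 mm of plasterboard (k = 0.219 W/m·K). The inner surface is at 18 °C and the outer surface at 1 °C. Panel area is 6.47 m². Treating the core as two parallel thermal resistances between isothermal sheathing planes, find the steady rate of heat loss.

Sheathing layers in series; stud and cavity paths in parallel between them.
R_inner = 0.019/(0.142×6.47) = 0.02068 K/W
R_stud  = 0.145/(0.117×0.19×6.47) = 1.008 K/W
R_cav   = 0.145/(0.0263×0.81×6.47) = 1.052 K/W
1/R_core = 1/R_stud + 1/R_cav → R_core = 0.5148 K/W
R_outer = 0.021/(0.219×6.47) = 0.01482 K/W
R_total = 0.5503 K/W
Q = ΔT/R_total = 17/0.5503

Q ≈ 30.9 W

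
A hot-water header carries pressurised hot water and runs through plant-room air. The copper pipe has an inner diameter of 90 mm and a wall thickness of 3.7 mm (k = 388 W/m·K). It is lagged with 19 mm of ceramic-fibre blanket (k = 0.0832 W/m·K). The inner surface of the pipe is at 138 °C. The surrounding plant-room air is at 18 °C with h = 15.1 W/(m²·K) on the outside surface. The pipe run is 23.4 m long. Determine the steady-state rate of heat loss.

Treating each annulus and film as a series resistance:
R_copper pipe wall = ln(48.7/45)/(2π×388×23.4) = 1.385×10^-6 K/W
R_ceramic-fibre blanket = ln(67.7/48.7)/(2π×0.0832×23.4) = 0.02693 K/W
R_outer film = 1/(h_o·2πr_oL) = 1/(15.1×2π×0.0677×23.4) = 0.006653 K/W
R_total = 0.03358 K/W
Q = ΔT/R_total = 120/0.03358

Q ≈ 3570 W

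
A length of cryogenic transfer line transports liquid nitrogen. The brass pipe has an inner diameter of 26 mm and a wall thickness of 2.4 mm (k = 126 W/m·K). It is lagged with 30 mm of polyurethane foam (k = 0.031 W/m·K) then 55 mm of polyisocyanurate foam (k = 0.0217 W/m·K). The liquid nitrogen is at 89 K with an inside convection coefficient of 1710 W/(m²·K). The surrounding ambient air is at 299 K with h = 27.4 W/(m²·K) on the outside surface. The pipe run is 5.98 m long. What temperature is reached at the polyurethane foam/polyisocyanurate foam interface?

For a radial system each layer contributes R = ln(r_out/r_in)/(2πkL); films add R = 1/(hA).
R_inner film = 1/(h_i·2πr₁L) = 1/(1710×2π×0.013×5.98) = 0.001197 K/W
R_brass pipe wall = ln(15.4/13)/(2π×126×5.98) = 3.579×10^-5 K/W
R_polyurethane foam = ln(45.4/15.4)/(2π×0.031×5.98) = 0.9282 K/W
R_polyisocyanurate foam = ln(100.4/45.4)/(2π×0.0217×5.98) = 0.9734 K/W
R_outer film = 1/(h_o·2πr_oL) = 1/(27.4×2π×0.1004×5.98) = 0.009675 K/W
R_total = 1.912 K/W
Q = ΔT/R_total = 210/1.912
Q = 110 W
T_interface = T_inner + Q·ΣR(inner→interface) = 89 + 110×0.9294

T ≈ 191 K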